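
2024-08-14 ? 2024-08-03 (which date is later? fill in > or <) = >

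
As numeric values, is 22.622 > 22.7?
False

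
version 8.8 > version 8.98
False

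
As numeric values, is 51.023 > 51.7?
False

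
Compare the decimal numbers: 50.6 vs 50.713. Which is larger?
50.713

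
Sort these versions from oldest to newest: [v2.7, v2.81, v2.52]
[v2.7, v2.52, v2.81]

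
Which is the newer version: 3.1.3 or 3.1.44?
3.1.44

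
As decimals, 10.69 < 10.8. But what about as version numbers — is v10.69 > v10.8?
True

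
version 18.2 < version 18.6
True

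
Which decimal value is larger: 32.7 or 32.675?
32.7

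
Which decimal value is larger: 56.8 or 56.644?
56.8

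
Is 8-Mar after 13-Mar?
No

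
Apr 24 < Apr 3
False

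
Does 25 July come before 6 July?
No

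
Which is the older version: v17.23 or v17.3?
v17.3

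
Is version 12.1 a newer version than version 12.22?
No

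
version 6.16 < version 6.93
True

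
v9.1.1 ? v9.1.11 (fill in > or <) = <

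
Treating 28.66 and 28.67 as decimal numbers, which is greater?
28.67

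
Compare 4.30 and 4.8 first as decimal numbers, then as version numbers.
As decimals: 4.30 < 4.8. As versions: v4.30 > v4.8 (minor version 30 > 8).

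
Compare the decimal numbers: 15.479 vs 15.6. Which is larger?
15.6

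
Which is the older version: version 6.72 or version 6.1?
version 6.1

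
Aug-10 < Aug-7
False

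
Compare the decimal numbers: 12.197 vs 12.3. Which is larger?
12.3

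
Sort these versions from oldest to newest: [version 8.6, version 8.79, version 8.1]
[version 8.1, version 8.6, version 8.79]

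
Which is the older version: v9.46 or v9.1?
v9.1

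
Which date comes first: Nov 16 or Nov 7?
Nov 7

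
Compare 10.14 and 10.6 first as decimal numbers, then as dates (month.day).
As decimals: 10.14 < 10.6. As dates: 10/14 is later than 10/6 (day 14 > day 6).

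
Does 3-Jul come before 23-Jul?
Yes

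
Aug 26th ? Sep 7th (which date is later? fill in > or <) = <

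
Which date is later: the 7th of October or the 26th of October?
the 26th of October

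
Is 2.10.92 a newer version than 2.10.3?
Yes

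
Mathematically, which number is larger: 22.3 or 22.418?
22.418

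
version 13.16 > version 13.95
False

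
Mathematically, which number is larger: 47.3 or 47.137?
47.3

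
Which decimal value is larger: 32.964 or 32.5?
32.964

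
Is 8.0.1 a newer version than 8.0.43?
No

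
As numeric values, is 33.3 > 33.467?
False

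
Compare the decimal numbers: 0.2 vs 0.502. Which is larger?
0.502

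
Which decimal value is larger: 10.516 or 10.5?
10.516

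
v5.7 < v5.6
False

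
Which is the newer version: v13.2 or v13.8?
v13.8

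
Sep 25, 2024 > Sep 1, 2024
True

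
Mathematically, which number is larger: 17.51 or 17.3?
17.51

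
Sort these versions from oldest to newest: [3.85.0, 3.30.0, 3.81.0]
[3.30.0, 3.81.0, 3.85.0]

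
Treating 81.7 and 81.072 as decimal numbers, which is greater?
81.7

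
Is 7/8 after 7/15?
No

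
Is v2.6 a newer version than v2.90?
No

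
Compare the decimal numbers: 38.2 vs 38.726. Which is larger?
38.726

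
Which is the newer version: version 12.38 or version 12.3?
version 12.38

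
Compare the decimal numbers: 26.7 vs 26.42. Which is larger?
26.7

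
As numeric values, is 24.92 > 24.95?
False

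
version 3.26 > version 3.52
False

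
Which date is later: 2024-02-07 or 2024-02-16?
2024-02-16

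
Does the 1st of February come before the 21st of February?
Yes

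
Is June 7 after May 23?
Yes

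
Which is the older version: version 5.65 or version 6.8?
version 5.65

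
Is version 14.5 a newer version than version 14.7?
No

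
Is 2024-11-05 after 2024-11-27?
No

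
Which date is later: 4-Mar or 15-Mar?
15-Mar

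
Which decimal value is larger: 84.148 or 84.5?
84.5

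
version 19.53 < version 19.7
False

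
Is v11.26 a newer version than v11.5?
Yes. Version numbers are compared segment by segment as integers, not as decimals: minor version 26 > 5, so v11.26 > v11.5 (even though the decimal 11.26 < 11.5).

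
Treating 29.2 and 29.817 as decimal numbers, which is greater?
29.817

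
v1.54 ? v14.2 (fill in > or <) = <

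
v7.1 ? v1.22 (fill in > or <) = >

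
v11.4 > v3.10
True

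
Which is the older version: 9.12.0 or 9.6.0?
9.6.0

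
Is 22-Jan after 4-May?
No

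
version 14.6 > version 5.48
True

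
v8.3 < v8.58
True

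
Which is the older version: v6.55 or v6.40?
v6.40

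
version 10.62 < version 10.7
False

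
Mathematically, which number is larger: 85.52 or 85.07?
85.52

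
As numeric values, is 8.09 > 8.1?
False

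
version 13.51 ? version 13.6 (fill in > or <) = >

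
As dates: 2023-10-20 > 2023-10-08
True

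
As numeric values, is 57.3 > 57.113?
True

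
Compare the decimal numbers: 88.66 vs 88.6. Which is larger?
88.66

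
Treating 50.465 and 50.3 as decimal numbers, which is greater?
50.465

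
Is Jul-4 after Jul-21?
No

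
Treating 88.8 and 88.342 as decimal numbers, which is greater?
88.8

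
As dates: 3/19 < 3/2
False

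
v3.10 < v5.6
True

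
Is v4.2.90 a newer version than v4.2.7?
Yes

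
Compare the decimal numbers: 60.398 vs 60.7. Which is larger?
60.7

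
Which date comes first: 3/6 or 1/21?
1/21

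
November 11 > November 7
True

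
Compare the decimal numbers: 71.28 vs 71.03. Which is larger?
71.28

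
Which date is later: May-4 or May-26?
May-26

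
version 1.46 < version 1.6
False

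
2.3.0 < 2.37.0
True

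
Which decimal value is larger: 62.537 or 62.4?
62.537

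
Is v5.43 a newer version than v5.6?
Yes. Version numbers are compared segment by segment as integers, not as decimals: minor version 43 > 6, so v5.43 > v5.6 (even though the decimal 5.43 < 5.6).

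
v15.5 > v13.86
True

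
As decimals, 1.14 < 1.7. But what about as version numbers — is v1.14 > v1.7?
True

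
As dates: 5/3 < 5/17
True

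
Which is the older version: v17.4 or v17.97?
v17.4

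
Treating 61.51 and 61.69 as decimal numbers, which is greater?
61.69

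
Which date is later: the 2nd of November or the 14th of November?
the 14th of November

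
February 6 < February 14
True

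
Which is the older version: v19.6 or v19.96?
v19.6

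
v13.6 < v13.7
True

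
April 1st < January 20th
False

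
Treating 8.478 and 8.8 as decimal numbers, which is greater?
8.8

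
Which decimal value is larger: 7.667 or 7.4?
7.667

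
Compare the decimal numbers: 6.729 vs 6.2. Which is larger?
6.729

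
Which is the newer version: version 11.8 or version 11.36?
version 11.36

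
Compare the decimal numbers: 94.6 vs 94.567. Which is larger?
94.6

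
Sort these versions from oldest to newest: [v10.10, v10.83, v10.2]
[v10.2, v10.10, v10.83]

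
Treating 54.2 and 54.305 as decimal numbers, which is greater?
54.305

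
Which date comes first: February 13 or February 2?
February 2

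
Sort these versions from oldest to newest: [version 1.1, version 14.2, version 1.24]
[version 1.1, version 1.24, version 14.2]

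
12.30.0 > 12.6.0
True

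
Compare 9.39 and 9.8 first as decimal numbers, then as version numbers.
As decimals: 9.39 < 9.8. As versions: v9.39 > v9.8 (minor version 39 > 8).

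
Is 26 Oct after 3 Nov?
No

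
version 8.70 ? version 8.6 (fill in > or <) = >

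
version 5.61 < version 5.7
False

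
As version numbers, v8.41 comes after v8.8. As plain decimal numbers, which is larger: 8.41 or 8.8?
8.8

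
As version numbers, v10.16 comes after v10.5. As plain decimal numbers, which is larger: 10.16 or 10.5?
10.5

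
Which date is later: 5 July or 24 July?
24 July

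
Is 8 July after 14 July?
No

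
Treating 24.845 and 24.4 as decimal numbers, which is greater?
24.845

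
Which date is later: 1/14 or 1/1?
1/14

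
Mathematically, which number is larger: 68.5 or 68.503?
68.503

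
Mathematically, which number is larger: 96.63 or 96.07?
96.63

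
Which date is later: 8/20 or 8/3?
8/20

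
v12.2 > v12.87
False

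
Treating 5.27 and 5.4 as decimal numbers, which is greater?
5.4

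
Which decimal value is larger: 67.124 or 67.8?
67.8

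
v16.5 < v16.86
True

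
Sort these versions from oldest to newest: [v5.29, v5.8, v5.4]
[v5.4, v5.8, v5.29]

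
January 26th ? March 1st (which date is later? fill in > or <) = <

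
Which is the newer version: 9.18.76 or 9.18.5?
9.18.76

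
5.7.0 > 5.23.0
False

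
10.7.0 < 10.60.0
True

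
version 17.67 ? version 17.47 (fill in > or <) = >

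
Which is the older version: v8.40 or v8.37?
v8.37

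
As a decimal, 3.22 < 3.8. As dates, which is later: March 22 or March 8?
March 22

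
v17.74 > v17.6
True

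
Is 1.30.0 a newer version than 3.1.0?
No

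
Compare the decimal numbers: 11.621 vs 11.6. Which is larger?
11.621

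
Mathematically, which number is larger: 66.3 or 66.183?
66.3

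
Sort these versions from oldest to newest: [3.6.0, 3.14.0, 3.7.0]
[3.6.0, 3.7.0, 3.14.0]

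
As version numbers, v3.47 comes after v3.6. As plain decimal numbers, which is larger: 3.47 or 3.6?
3.6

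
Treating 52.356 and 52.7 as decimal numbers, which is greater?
52.7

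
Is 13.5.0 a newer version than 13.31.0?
No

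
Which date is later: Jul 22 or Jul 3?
Jul 22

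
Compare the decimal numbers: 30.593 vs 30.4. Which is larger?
30.593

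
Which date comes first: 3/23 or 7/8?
3/23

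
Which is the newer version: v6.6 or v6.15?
v6.15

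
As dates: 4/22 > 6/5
False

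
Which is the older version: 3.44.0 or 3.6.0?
3.6.0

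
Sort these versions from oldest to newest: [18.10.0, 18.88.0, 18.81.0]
[18.10.0, 18.81.0, 18.88.0]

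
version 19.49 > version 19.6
True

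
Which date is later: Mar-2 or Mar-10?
Mar-10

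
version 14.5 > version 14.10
False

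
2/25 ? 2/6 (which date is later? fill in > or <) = >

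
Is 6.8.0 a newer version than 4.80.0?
Yes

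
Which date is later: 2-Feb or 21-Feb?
21-Feb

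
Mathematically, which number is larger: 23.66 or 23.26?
23.66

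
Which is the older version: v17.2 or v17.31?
v17.2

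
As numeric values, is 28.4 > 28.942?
False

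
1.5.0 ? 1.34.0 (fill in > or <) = <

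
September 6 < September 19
True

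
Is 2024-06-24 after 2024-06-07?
Yes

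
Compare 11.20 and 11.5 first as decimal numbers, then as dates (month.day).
As decimals: 11.20 < 11.5. As dates: 11/20 is later than 11/5 (day 20 > day 5).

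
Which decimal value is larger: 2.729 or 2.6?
2.729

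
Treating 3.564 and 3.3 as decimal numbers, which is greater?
3.564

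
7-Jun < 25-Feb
False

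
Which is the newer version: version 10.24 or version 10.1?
version 10.24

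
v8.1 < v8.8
True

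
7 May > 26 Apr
True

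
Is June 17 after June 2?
Yes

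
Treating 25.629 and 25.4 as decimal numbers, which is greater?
25.629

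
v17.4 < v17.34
True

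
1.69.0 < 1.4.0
False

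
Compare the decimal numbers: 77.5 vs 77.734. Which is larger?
77.734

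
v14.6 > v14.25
False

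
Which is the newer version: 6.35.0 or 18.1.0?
18.1.0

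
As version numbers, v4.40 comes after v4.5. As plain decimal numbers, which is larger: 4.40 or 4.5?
4.5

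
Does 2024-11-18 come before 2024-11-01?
No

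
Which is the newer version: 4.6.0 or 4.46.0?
4.46.0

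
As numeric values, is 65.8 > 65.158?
True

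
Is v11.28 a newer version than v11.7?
Yes. Version numbers are compared segment by segment as integers, not as decimals: minor version 28 > 7, so v11.28 > v11.7 (even though the decimal 11.28 < 11.7).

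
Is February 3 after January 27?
Yes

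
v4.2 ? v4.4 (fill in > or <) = <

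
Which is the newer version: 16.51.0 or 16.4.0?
16.51.0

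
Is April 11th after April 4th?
Yes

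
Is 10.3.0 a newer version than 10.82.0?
No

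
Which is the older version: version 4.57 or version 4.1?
version 4.1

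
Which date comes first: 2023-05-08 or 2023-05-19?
2023-05-08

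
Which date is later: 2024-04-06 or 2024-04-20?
2024-04-20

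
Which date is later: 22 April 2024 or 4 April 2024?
22 April 2024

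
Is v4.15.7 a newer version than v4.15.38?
No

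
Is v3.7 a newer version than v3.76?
No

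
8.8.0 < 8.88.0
True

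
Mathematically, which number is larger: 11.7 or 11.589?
11.7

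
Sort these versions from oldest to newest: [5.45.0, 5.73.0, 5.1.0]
[5.1.0, 5.45.0, 5.73.0]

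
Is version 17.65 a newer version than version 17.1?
Yes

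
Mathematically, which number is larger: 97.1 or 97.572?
97.572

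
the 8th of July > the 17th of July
False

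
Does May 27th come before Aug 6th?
Yes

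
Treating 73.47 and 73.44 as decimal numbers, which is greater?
73.47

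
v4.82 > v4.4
True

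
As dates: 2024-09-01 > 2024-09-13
False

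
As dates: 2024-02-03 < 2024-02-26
True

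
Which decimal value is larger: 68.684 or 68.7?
68.7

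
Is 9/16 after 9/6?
Yes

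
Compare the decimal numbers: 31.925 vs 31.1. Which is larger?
31.925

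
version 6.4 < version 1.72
False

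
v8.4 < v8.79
True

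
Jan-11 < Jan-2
False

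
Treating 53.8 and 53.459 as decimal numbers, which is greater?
53.8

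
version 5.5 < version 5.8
True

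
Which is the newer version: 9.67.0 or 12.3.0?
12.3.0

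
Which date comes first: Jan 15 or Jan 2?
Jan 2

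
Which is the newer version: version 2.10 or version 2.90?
version 2.90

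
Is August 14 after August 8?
Yes. Day 14 comes after day 8 in August — this is a date comparison, not a decimal one (the decimal 8.14 would be smaller than 8.8).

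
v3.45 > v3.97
False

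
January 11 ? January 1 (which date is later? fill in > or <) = >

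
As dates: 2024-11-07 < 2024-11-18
True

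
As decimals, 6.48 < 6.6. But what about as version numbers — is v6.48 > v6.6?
True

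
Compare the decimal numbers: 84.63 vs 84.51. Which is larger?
84.63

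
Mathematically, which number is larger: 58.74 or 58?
58.74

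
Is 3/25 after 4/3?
No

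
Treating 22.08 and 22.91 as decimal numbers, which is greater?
22.91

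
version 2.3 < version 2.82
True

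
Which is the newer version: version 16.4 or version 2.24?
version 16.4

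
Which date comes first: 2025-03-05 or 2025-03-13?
2025-03-05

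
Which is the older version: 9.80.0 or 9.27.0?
9.27.0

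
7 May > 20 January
True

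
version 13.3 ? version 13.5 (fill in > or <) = <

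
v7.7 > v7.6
True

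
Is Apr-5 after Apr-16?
No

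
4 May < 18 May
True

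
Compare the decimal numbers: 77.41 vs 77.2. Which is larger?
77.41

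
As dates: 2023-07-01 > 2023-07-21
False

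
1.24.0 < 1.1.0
False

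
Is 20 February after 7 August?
No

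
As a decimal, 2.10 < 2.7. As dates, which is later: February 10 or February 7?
February 10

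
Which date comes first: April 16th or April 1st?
April 1st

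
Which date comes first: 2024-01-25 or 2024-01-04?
2024-01-04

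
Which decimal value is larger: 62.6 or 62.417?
62.6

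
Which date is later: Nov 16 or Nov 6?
Nov 16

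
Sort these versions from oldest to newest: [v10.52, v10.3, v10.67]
[v10.3, v10.52, v10.67]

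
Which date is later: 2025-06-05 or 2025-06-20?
2025-06-20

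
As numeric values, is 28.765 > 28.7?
True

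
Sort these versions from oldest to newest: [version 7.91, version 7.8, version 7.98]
[version 7.8, version 7.91, version 7.98]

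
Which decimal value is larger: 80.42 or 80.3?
80.42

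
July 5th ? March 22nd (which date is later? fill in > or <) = >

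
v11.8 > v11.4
True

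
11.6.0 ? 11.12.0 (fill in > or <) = <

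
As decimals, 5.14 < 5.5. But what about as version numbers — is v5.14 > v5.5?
True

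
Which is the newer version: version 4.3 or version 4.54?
version 4.54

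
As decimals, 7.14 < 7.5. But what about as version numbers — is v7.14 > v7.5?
True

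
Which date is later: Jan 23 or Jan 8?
Jan 23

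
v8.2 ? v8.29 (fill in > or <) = <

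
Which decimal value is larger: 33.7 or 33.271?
33.7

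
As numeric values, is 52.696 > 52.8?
False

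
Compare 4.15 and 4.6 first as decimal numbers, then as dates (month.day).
As decimals: 4.15 < 4.6. As dates: 4/15 is later than 4/6 (day 15 > day 6).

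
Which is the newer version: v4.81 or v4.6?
v4.81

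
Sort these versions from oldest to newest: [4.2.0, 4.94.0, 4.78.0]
[4.2.0, 4.78.0, 4.94.0]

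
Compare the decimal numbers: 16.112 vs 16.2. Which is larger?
16.2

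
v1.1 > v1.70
False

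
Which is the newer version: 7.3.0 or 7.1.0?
7.3.0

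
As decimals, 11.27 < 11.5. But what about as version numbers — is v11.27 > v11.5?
True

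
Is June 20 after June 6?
Yes. Day 20 comes after day 6 in June — this is a date comparison, not a decimal one (the decimal 6.20 would be smaller than 6.6).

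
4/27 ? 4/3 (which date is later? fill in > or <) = >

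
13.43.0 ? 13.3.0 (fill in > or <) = >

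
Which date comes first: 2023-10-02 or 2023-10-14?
2023-10-02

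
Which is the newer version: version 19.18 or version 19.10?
version 19.18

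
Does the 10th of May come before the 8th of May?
No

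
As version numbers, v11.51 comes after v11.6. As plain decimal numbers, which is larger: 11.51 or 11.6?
11.6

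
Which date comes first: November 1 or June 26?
June 26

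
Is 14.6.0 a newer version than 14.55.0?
No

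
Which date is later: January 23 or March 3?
March 3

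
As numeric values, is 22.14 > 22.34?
False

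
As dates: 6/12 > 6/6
True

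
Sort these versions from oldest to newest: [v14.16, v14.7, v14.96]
[v14.7, v14.16, v14.96]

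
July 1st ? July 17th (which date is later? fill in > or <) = <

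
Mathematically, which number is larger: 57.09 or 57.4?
57.4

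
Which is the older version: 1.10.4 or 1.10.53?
1.10.4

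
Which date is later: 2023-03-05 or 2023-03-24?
2023-03-24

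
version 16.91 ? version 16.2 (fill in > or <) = >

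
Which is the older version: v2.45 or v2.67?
v2.45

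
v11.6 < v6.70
False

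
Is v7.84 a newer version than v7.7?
Yes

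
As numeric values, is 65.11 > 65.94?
False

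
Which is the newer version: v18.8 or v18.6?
v18.8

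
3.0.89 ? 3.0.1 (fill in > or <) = >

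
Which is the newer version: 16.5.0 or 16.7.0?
16.7.0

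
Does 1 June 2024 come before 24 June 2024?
Yes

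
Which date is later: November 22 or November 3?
November 22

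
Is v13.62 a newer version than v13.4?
Yes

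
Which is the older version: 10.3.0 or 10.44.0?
10.3.0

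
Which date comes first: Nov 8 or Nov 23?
Nov 8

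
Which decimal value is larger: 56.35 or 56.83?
56.83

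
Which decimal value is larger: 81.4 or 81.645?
81.645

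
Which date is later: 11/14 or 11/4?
11/14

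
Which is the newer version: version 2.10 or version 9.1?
version 9.1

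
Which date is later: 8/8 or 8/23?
8/23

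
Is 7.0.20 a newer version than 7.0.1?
Yes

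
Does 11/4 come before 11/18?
Yes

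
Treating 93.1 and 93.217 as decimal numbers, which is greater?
93.217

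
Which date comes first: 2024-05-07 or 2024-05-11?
2024-05-07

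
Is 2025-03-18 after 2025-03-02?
Yes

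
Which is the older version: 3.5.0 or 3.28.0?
3.5.0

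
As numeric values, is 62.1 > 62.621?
False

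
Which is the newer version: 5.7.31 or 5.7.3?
5.7.31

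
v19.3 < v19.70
True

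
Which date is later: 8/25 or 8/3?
8/25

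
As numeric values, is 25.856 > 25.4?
True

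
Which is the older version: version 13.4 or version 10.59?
version 10.59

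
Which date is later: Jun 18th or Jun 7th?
Jun 18th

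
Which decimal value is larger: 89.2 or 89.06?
89.2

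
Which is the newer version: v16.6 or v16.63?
v16.63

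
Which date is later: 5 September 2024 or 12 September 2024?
12 September 2024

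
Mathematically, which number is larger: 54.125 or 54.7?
54.7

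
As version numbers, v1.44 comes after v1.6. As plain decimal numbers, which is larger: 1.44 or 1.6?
1.6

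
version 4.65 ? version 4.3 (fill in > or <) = >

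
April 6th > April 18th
False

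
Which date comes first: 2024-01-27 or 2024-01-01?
2024-01-01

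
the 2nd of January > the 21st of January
False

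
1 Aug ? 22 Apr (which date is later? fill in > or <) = >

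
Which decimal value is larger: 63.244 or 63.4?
63.4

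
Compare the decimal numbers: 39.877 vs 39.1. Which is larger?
39.877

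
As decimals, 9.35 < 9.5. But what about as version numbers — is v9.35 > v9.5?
True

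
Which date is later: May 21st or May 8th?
May 21st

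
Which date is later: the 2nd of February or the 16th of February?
the 16th of February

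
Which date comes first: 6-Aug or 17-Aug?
6-Aug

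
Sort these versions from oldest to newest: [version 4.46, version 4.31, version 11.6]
[version 4.31, version 4.46, version 11.6]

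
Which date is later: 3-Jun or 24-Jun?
24-Jun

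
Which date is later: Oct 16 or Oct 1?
Oct 16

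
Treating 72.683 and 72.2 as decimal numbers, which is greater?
72.683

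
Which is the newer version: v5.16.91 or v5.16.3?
v5.16.91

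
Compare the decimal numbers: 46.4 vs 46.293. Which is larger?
46.4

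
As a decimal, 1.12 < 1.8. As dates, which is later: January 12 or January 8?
January 12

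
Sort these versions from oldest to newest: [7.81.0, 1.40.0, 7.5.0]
[1.40.0, 7.5.0, 7.81.0]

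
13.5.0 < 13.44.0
True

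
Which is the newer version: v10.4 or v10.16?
v10.16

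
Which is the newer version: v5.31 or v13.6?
v13.6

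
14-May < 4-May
False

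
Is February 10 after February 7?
Yes. Day 10 comes after day 7 in February — this is a date comparison, not a decimal one (the decimal 2.10 would be smaller than 2.7).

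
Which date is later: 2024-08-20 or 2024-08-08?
2024-08-20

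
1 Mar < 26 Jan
False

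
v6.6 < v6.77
True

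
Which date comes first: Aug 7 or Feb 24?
Feb 24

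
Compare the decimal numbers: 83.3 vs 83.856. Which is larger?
83.856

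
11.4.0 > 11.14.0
False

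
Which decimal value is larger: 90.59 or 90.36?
90.59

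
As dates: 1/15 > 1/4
True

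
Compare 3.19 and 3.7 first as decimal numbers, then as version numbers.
As decimals: 3.19 < 3.7. As versions: v3.19 > v3.7 (minor version 19 > 7).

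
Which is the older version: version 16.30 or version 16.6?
version 16.6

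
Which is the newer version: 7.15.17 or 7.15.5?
7.15.17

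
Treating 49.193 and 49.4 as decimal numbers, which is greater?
49.4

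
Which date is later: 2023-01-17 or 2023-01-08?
2023-01-17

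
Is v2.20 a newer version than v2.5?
Yes. Version numbers are compared segment by segment as integers, not as decimals: minor version 20 > 5, so v2.20 > v2.5 (even though the decimal 2.20 < 2.5).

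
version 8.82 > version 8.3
True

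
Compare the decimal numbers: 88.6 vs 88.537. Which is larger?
88.6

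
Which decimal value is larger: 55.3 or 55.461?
55.461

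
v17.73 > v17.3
True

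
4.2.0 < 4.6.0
True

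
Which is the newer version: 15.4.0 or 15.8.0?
15.8.0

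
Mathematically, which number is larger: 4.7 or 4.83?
4.83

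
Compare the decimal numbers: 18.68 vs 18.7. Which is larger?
18.7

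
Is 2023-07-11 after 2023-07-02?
Yes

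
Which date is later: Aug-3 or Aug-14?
Aug-14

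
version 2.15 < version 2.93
True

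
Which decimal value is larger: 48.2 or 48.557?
48.557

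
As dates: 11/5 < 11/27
True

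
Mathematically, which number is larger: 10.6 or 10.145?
10.6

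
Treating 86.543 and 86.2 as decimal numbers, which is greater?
86.543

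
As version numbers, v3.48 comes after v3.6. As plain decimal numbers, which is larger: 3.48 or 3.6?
3.6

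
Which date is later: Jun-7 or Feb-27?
Jun-7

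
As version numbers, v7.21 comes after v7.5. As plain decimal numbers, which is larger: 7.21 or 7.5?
7.5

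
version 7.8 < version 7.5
False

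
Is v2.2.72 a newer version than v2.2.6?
Yes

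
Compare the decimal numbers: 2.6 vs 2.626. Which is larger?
2.626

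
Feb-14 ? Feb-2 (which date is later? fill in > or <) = >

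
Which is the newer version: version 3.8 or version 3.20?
version 3.20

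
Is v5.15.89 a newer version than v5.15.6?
Yes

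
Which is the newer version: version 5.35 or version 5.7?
version 5.35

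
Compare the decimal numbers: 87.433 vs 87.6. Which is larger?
87.6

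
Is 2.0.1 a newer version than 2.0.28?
No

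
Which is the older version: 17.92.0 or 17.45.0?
17.45.0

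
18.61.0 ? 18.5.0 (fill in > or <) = >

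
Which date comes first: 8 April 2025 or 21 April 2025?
8 April 2025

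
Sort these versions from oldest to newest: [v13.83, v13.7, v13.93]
[v13.7, v13.83, v13.93]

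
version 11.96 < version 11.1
False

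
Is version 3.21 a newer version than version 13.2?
No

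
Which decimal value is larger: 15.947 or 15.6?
15.947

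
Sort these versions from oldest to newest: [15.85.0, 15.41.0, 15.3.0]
[15.3.0, 15.41.0, 15.85.0]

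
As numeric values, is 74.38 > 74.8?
False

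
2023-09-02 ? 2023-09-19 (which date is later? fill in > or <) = <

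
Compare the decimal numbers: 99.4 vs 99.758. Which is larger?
99.758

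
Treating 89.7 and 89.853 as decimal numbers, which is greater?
89.853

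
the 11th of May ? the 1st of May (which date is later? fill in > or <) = >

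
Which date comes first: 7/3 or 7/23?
7/3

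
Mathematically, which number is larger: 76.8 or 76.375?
76.8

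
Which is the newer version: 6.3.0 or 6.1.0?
6.3.0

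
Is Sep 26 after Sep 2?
Yes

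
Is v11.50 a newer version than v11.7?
Yes. Version numbers are compared segment by segment as integers, not as decimals: minor version 50 > 7, so v11.50 > v11.7 (even though the decimal 11.50 < 11.7).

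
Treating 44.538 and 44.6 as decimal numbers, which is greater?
44.6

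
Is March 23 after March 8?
Yes. Day 23 comes after day 8 in March — this is a date comparison, not a decimal one (the decimal 3.23 would be smaller than 3.8).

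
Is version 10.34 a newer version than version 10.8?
Yes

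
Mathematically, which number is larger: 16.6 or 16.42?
16.6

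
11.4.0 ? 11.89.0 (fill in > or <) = <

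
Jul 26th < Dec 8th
True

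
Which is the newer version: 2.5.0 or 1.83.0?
2.5.0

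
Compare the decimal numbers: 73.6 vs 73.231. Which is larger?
73.6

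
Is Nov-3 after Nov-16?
No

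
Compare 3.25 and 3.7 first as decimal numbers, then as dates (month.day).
As decimals: 3.25 < 3.7. As dates: 3/25 is later than 3/7 (day 25 > day 7).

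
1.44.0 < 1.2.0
False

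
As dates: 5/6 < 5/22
True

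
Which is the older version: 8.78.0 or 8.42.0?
8.42.0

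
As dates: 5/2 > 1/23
True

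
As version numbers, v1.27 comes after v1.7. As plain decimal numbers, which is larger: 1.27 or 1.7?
1.7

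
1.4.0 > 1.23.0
False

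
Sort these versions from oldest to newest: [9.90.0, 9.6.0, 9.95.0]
[9.6.0, 9.90.0, 9.95.0]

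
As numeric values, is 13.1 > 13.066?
True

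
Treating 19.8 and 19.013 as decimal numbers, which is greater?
19.8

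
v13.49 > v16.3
False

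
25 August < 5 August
False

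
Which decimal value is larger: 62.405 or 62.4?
62.405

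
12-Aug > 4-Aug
True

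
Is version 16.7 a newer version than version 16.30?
No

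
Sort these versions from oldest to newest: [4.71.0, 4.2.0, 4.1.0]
[4.1.0, 4.2.0, 4.71.0]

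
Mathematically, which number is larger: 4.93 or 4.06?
4.93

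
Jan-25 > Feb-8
False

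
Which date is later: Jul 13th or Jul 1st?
Jul 13th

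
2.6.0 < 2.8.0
True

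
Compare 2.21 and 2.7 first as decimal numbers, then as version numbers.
As decimals: 2.21 < 2.7. As versions: v2.21 > v2.7 (minor version 21 > 7).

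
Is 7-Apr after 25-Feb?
Yes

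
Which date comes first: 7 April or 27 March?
27 March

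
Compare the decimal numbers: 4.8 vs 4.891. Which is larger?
4.891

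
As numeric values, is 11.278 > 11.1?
True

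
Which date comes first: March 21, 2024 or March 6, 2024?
March 6, 2024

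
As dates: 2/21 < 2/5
False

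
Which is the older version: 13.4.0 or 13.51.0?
13.4.0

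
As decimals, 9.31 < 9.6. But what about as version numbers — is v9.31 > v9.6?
True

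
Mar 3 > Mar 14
False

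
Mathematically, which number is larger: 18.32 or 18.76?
18.76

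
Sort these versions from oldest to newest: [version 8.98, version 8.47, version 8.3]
[version 8.3, version 8.47, version 8.98]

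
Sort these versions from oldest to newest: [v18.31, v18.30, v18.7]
[v18.7, v18.30, v18.31]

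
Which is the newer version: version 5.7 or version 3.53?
version 5.7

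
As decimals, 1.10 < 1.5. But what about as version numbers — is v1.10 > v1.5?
True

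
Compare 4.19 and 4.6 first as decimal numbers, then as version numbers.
As decimals: 4.19 < 4.6. As versions: v4.19 > v4.6 (minor version 19 > 6).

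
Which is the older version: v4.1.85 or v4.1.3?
v4.1.3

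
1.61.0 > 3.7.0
False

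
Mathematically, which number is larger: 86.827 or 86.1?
86.827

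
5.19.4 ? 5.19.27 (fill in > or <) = <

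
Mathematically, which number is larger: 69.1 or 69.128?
69.128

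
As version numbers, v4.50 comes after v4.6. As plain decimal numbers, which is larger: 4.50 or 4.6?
4.6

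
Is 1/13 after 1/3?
Yes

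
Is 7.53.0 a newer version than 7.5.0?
Yes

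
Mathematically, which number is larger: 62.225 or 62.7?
62.7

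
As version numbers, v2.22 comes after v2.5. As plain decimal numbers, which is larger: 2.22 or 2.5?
2.5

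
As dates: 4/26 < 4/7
False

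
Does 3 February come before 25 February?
Yes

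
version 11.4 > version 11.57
False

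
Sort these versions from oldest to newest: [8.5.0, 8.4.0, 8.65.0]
[8.4.0, 8.5.0, 8.65.0]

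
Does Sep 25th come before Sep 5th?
No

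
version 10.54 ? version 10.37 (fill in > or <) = >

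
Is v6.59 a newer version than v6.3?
Yes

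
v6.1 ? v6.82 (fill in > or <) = <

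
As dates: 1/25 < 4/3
True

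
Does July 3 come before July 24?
Yes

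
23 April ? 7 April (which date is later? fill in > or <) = >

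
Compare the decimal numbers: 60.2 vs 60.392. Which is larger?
60.392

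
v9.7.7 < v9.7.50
True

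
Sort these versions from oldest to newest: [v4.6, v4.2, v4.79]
[v4.2, v4.6, v4.79]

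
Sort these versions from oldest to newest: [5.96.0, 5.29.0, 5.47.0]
[5.29.0, 5.47.0, 5.96.0]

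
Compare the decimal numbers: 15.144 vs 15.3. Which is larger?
15.3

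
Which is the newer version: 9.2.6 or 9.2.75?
9.2.75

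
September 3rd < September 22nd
True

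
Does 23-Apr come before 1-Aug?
Yes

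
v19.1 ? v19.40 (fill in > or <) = <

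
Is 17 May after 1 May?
Yes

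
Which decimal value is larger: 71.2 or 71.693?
71.693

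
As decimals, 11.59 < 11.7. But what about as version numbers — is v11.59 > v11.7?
True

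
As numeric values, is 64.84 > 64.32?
True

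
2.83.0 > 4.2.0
False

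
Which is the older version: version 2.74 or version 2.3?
version 2.3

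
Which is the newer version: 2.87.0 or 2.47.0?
2.87.0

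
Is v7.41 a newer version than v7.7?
Yes. Version numbers are compared segment by segment as integers, not as decimals: minor version 41 > 7, so v7.41 > v7.7 (even though the decimal 7.41 < 7.7).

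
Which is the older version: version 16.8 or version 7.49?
version 7.49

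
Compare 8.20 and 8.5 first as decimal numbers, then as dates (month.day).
As decimals: 8.20 < 8.5. As dates: 8/20 is later than 8/5 (day 20 > day 5).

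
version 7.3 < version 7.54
True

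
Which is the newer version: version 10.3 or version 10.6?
version 10.6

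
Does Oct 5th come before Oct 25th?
Yes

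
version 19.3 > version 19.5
False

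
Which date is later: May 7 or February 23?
May 7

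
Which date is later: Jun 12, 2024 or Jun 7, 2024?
Jun 12, 2024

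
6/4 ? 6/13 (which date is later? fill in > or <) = <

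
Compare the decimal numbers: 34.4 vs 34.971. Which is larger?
34.971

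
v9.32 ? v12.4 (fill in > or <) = <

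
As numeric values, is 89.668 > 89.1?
True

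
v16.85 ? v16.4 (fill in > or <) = >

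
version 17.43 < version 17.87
True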